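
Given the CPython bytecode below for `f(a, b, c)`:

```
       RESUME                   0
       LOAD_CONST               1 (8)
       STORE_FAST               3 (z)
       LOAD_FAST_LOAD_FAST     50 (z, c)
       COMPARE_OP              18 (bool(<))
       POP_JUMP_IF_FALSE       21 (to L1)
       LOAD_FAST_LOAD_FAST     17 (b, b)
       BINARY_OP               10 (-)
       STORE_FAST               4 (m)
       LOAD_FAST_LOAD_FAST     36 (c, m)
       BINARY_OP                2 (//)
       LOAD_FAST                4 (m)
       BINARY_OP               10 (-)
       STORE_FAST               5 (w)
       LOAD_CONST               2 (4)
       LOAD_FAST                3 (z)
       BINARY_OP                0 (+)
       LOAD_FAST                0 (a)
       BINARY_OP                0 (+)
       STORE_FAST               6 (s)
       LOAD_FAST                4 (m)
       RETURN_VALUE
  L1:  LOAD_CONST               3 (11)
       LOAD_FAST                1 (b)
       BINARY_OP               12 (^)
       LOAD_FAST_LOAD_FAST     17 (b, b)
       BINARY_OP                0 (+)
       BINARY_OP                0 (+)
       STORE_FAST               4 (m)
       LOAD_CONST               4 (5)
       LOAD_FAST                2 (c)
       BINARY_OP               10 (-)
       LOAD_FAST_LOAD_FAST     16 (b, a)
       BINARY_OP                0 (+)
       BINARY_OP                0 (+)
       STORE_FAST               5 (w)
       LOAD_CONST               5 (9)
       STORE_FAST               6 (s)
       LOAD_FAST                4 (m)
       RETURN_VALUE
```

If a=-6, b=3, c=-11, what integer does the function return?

LOAD_CONST → push 8. Stack: [8]
STORE_FAST z → z=8. Stack: []
LOAD_FAST_LOAD_FAST z,c → push 8,-11. Stack: [8, -11]
COMPARE_OP bool(<) → 8 vs -11 = False. Stack: [False]
POP_JUMP_IF_FALSE → pop False; jump. Stack: []
LOAD_CONST → push 11. Stack: [11]
LOAD_FAST b → push 3. Stack: [11, 3]
BINARY_OP ^ → 11 ^ 3 = 8. Stack: [8]
LOAD_FAST_LOAD_FAST b,b → push 3,3. Stack: [8, 3, 3]
BINARY_OP + → 3 + 3 = 6. Stack: [8, 6]
BINARY_OP + → 8 + 6 = 14. Stack: [14]
STORE_FAST m → m=14. Stack: []
LOAD_CONST → push 5. Stack: [5]
LOAD_FAST c → push -11. Stack: [5, -11]
BINARY_OP - → 5 - -11 = 16. Stack: [16]
LOAD_FAST_LOAD_FAST b,a → push 3,-6. Stack: [16, 3, -6]
BINARY_OP + → 3 + -6 = -3. Stack: [16, -3]
BINARY_OP + → 16 + -3 = 13. Stack: [13]
STORE_FAST w → w=13. Stack: []
LOAD_CONST → push 9. Stack: [9]
STORE_FAST s → s=9. Stack: []
LOAD_FAST m → push 14. Stack: [14]
RETURN_VALUE → return 14.

14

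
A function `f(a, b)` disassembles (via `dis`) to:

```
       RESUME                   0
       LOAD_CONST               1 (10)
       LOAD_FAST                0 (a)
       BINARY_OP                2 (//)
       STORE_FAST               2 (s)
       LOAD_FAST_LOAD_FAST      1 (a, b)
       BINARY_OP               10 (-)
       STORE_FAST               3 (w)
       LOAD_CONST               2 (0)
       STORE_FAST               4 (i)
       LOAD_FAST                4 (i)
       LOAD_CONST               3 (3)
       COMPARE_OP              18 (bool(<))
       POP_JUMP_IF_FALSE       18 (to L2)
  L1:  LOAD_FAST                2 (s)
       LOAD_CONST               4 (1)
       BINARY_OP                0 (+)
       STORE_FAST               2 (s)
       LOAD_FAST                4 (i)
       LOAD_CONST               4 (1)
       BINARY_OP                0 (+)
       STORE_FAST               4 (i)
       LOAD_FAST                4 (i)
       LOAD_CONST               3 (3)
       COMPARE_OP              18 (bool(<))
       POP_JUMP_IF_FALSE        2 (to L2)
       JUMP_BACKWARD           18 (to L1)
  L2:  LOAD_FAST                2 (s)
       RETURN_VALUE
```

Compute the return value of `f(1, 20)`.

13

LOAD_CONST → push 10. Stack: [10]
LOAD_FAST a → push 1. Stack: [10, 1]
BINARY_OP // → 10 // 1 = 10. Stack: [10]
STORE_FAST s → s=10. Stack: []
LOAD_FAST_LOAD_FAST a,b → push 1,20. Stack: [1, 20]
BINARY_OP - → 1 - 20 = -19. Stack: [-19]
STORE_FAST w → w=-19. Stack: []
LOAD_CONST → push 0. Stack: [0]
STORE_FAST i → i=0. Stack: []
LOAD_FAST i → push 0. Stack: [0]
LOAD_CONST → push 3. Stack: [0, 3]
COMPARE_OP bool(<) → 0 vs 3 = True. Stack: [True]
POP_JUMP_IF_FALSE → pop True; no jump. Stack: []
LOAD_FAST s → push 10. Stack: [10]
LOAD_CONST → push 1. Stack: [10, 1]
BINARY_OP + → 10 + 1 = 11. Stack: [11]
STORE_FAST s → s=11. Stack: []
LOAD_FAST i → push 0. Stack: [0]
LOAD_CONST → push 1. Stack: [0, 1]
BINARY_OP + → 0 + 1 = 1. Stack: [1]
STORE_FAST i → i=1. Stack: []
LOAD_FAST i → push 1. Stack: [1]
LOAD_CONST → push 3. Stack: [1, 3]
COMPARE_OP bool(<) → 1 vs 3 = True. Stack: [True]
POP_JUMP_IF_FALSE → pop True; no jump. Stack: []
LOAD_FAST s → push 11. Stack: [11]
LOAD_CONST → push 1. Stack: [11, 1]
BINARY_OP + → 11 + 1 = 12. Stack: [12]
STORE_FAST s → s=12. Stack: []
LOAD_FAST i → push 1. Stack: [1]
LOAD_CONST → push 1. Stack: [1, 1]
BINARY_OP + → 1 + 1 = 2. Stack: [2]
STORE_FAST i → i=2. Stack: []
LOAD_FAST i → push 2. Stack: [2]
LOAD_CONST → push 3. Stack: [2, 3]
COMPARE_OP bool(<) → 2 vs 3 = True. Stack: [True]
POP_JUMP_IF_FALSE → pop True; no jump. Stack: []
LOAD_FAST s → push 12. Stack: [12]
LOAD_CONST → push 1. Stack: [12, 1]
BINARY_OP + → 12 + 1 = 13. Stack: [13]
STORE_FAST s → s=13. Stack: []
LOAD_FAST i → push 2. Stack: [2]
LOAD_CONST → push 1. Stack: [2, 1]
BINARY_OP + → 2 + 1 = 3. Stack: [3]
STORE_FAST i → i=3. Stack: []
LOAD_FAST i → push 3. Stack: [3]
LOAD_CONST → push 3. Stack: [3, 3]
COMPARE_OP bool(<) → 3 vs 3 = False. Stack: [False]
POP_JUMP_IF_FALSE → pop False; jump. Stack: []
LOAD_FAST s → push 13. Stack: [13]
RETURN_VALUE → return 13.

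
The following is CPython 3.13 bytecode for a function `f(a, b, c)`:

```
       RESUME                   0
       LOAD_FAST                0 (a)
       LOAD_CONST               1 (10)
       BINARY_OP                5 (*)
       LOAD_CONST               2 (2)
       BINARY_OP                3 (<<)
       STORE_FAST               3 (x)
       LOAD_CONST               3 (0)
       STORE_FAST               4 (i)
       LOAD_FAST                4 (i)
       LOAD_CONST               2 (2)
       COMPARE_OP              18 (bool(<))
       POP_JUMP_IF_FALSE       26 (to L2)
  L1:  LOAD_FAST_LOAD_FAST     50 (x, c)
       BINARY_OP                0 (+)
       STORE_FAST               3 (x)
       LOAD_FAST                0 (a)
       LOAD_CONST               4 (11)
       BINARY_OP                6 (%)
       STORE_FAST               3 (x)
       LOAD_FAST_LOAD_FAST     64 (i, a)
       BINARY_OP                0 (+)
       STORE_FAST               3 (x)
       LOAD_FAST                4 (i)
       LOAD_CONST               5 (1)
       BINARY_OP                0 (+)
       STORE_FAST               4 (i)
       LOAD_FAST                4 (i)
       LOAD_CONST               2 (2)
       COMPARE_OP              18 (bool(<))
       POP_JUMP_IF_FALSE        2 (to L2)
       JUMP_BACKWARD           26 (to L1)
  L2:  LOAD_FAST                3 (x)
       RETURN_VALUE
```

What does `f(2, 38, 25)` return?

3

LOAD_FAST a → push 2. Stack: [2]
LOAD_CONST → push 10. Stack: [2, 10]
BINARY_OP * → 2 * 10 = 20. Stack: [20]
LOAD_CONST → push 2. Stack: [20, 2]
BINARY_OP << → 20 << 2 = 80. Stack: [80]
STORE_FAST x → x=80. Stack: []
LOAD_CONST → push 0. Stack: [0]
STORE_FAST i → i=0. Stack: []
LOAD_FAST i → push 0. Stack: [0]
LOAD_CONST → push 2. Stack: [0, 2]
COMPARE_OP bool(<) → 0 vs 2 = True. Stack: [True]
POP_JUMP_IF_FALSE → pop True; no jump. Stack: []
LOAD_FAST_LOAD_FAST x,c → push 80,25. Stack: [80, 25]
BINARY_OP + → 80 + 25 = 105. Stack: [105]
STORE_FAST x → x=105. Stack: []
LOAD_FAST a → push 2. Stack: [2]
LOAD_CONST → push 11. Stack: [2, 11]
BINARY_OP % → 2 % 11 = 2. Stack: [2]
STORE_FAST x → x=2. Stack: []
LOAD_FAST_LOAD_FAST i,a → push 0,2. Stack: [0, 2]
BINARY_OP + → 0 + 2 = 2. Stack: [2]
STORE_FAST x → x=2. Stack: []
LOAD_FAST i → push 0. Stack: [0]
LOAD_CONST → push 1. Stack: [0, 1]
BINARY_OP + → 0 + 1 = 1. Stack: [1]
STORE_FAST i → i=1. Stack: []
LOAD_FAST i → push 1. Stack: [1]
LOAD_CONST → push 2. Stack: [1, 2]
COMPARE_OP bool(<) → 1 vs 2 = True. Stack: [True]
POP_JUMP_IF_FALSE → pop True; no jump. Stack: []
LOAD_FAST_LOAD_FAST x,c → push 2,25. Stack: [2, 25]
BINARY_OP + → 2 + 25 = 27. Stack: [27]
STORE_FAST x → x=27. Stack: []
LOAD_FAST a → push 2. Stack: [2]
LOAD_CONST → push 11. Stack: [2, 11]
BINARY_OP % → 2 % 11 = 2. Stack: [2]
STORE_FAST x → x=2. Stack: []
LOAD_FAST_LOAD_FAST i,a → push 1,2. Stack: [1, 2]
BINARY_OP + → 1 + 2 = 3. Stack: [3]
STORE_FAST x → x=3. Stack: []
LOAD_FAST i → push 1. Stack: [1]
LOAD_CONST → push 1. Stack: [1, 1]
BINARY_OP + → 1 + 1 = 2. Stack: [2]
STORE_FAST i → i=2. Stack: []
LOAD_FAST i → push 2. Stack: [2]
LOAD_CONST → push 2. Stack: [2, 2]
COMPARE_OP bool(<) → 2 vs 2 = False. Stack: [False]
POP_JUMP_IF_FALSE → pop False; jump. Stack: []
LOAD_FAST x → push 3. Stack: [3]
RETURN_VALUE → return 3.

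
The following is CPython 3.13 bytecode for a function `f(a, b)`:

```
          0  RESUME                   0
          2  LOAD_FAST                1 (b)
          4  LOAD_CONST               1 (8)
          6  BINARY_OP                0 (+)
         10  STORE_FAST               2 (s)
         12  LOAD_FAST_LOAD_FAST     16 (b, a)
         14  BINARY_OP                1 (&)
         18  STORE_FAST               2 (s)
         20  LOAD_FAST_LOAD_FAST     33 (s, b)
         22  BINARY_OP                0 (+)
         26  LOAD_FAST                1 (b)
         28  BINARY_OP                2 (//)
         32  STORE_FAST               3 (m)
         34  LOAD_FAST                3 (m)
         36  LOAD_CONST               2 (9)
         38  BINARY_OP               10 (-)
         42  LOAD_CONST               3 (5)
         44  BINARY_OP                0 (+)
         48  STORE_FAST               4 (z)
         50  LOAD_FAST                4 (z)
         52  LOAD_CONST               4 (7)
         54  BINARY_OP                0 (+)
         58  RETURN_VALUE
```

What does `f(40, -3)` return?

-10

LOAD_FAST b → push -3. Stack: [-3]
LOAD_CONST → push 8. Stack: [-3, 8]
BINARY_OP + → -3 + 8 = 5. Stack: [5]
STORE_FAST s → s=5. Stack: []
LOAD_FAST_LOAD_FAST b,a → push -3,40. Stack: [-3, 40]
BINARY_OP & → -3 & 40 = 40. Stack: [40]
STORE_FAST s → s=40. Stack: []
LOAD_FAST_LOAD_FAST s,b → push 40,-3. Stack: [40, -3]
BINARY_OP + → 40 + -3 = 37. Stack: [37]
LOAD_FAST b → push -3. Stack: [37, -3]
BINARY_OP // → 37 // -3 = -13. Stack: [-13]
STORE_FAST m → m=-13. Stack: []
LOAD_FAST m → push -13. Stack: [-13]
LOAD_CONST → push 9. Stack: [-13, 9]
BINARY_OP - → -13 - 9 = -22. Stack: [-22]
LOAD_CONST → push 5. Stack: [-22, 5]
BINARY_OP + → -22 + 5 = -17. Stack: [-17]
STORE_FAST z → z=-17. Stack: []
LOAD_FAST z → push -17. Stack: [-17]
LOAD_CONST → push 7. Stack: [-17, 7]
BINARY_OP + → -17 + 7 = -10. Stack: [-10]
RETURN_VALUE → return -10.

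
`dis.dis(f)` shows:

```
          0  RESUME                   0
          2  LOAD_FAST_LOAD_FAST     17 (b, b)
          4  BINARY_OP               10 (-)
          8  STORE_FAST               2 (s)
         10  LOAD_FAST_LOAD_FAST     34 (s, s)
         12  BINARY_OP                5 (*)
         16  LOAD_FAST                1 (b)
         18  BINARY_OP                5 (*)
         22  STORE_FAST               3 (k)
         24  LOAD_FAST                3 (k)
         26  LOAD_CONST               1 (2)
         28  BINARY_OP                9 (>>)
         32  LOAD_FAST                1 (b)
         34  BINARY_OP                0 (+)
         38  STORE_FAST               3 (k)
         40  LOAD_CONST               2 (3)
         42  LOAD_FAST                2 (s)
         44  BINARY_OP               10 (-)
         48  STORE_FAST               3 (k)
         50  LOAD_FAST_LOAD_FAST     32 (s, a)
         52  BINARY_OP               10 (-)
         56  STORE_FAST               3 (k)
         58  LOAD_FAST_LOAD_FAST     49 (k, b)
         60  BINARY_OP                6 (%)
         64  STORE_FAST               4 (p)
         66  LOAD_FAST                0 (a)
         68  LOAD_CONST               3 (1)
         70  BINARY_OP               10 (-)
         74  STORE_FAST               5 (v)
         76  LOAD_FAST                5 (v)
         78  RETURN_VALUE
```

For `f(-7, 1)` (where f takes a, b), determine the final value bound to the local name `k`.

7

LOAD_FAST_LOAD_FAST b,b → push 1,1. Stack: [1, 1]
BINARY_OP - → 1 - 1 = 0. Stack: [0]
STORE_FAST s → s=0. Stack: []
LOAD_FAST_LOAD_FAST s,s → push 0,0. Stack: [0, 0]
BINARY_OP * → 0 * 0 = 0. Stack: [0]
LOAD_FAST b → push 1. Stack: [0, 1]
BINARY_OP * → 0 * 1 = 0. Stack: [0]
STORE_FAST k → k=0. Stack: []
LOAD_FAST k → push 0. Stack: [0]
LOAD_CONST → push 2. Stack: [0, 2]
BINARY_OP >> → 0 >> 2 = 0. Stack: [0]
LOAD_FAST b → push 1. Stack: [0, 1]
BINARY_OP + → 0 + 1 = 1. Stack: [1]
STORE_FAST k → k=1. Stack: []
LOAD_CONST → push 3. Stack: [3]
LOAD_FAST s → push 0. Stack: [3, 0]
BINARY_OP - → 3 - 0 = 3. Stack: [3]
STORE_FAST k → k=3. Stack: []
LOAD_FAST_LOAD_FAST s,a → push 0,-7. Stack: [0, -7]
BINARY_OP - → 0 - -7 = 7. Stack: [7]
STORE_FAST k → k=7. Stack: []
LOAD_FAST_LOAD_FAST k,b → push 7,1. Stack: [7, 1]
BINARY_OP % → 7 % 1 = 0. Stack: [0]
STORE_FAST p → p=0. Stack: []
LOAD_FAST a → push -7. Stack: [-7]
LOAD_CONST → push 1. Stack: [-7, 1]
BINARY_OP - → -7 - 1 = -8. Stack: [-8]
STORE_FAST v → v=-8. Stack: []
LOAD_FAST v → push -8. Stack: [-8]
RETURN_VALUE → return -8.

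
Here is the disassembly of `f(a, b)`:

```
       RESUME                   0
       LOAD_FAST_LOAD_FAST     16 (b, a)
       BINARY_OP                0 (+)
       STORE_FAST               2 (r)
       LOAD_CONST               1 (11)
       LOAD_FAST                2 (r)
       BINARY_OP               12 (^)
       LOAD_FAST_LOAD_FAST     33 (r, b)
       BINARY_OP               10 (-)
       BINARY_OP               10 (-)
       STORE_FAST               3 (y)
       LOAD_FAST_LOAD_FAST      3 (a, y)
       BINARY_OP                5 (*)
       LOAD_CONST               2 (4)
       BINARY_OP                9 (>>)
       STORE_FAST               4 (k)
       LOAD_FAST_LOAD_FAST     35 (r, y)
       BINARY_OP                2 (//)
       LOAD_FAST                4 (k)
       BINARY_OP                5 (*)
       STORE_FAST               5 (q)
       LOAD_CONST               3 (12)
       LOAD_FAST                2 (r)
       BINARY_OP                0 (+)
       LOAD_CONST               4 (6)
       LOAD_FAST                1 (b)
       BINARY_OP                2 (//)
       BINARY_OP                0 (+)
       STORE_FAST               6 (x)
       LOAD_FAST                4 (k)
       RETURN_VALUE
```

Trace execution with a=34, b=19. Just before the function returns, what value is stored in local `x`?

65

LOAD_FAST_LOAD_FAST b,a → push 19,34. Stack: [19, 34]
BINARY_OP + → 19 + 34 = 53. Stack: [53]
STORE_FAST r → r=53. Stack: []
LOAD_CONST → push 11. Stack: [11]
LOAD_FAST r → push 53. Stack: [11, 53]
BINARY_OP ^ → 11 ^ 53 = 62. Stack: [62]
LOAD_FAST_LOAD_FAST r,b → push 53,19. Stack: [62, 53, 19]
BINARY_OP - → 53 - 19 = 34. Stack: [62, 34]
BINARY_OP - → 62 - 34 = 28. Stack: [28]
STORE_FAST y → y=28. Stack: []
LOAD_FAST_LOAD_FAST a,y → push 34,28. Stack: [34, 28]
BINARY_OP * → 34 * 28 = 952. Stack: [952]
LOAD_CONST → push 4. Stack: [952, 4]
BINARY_OP >> → 952 >> 4 = 59. Stack: [59]
STORE_FAST k → k=59. Stack: []
LOAD_FAST_LOAD_FAST r,y → push 53,28. Stack: [53, 28]
BINARY_OP // → 53 // 28 = 1. Stack: [1]
LOAD_FAST k → push 59. Stack: [1, 59]
BINARY_OP * → 1 * 59 = 59. Stack: [59]
STORE_FAST q → q=59. Stack: []
LOAD_CONST → push 12. Stack: [12]
LOAD_FAST r → push 53. Stack: [12, 53]
BINARY_OP + → 12 + 53 = 65. Stack: [65]
LOAD_CONST → push 6. Stack: [65, 6]
LOAD_FAST b → push 19. Stack: [65, 6, 19]
BINARY_OP // → 6 // 19 = 0. Stack: [65, 0]
BINARY_OP + → 65 + 0 = 65. Stack: [65]
STORE_FAST x → x=65. Stack: []
LOAD_FAST k → push 59. Stack: [59]
RETURN_VALUE → return 59.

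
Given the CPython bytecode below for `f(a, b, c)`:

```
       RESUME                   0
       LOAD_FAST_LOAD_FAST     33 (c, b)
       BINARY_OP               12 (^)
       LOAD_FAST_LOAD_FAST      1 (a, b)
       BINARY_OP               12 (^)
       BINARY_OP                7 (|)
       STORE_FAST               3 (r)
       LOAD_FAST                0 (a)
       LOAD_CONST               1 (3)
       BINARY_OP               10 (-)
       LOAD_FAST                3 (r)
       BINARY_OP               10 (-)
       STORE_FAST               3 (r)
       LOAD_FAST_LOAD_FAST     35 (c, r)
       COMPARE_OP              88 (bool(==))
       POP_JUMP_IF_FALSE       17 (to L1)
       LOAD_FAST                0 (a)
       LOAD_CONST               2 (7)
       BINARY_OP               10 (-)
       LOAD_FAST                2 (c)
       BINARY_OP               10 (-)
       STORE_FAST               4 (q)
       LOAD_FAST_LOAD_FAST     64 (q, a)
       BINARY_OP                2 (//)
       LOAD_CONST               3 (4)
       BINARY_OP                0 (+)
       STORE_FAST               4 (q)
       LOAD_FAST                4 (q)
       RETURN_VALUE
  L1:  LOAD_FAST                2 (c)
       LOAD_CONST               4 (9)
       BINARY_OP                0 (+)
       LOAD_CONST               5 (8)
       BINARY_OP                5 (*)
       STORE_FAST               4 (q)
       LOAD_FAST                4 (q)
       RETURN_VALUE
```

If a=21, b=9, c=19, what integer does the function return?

224

LOAD_FAST_LOAD_FAST c,b → push 19,9. Stack: [19, 9]
BINARY_OP ^ → 19 ^ 9 = 26. Stack: [26]
LOAD_FAST_LOAD_FAST a,b → push 21,9. Stack: [26, 21, 9]
BINARY_OP ^ → 21 ^ 9 = 28. Stack: [26, 28]
BINARY_OP | → 26 | 28 = 30. Stack: [30]
STORE_FAST r → r=30. Stack: []
LOAD_FAST a → push 21. Stack: [21]
LOAD_CONST → push 3. Stack: [21, 3]
BINARY_OP - → 21 - 3 = 18. Stack: [18]
LOAD_FAST r → push 30. Stack: [18, 30]
BINARY_OP - → 18 - 30 = -12. Stack: [-12]
STORE_FAST r → r=-12. Stack: []
LOAD_FAST_LOAD_FAST c,r → push 19,-12. Stack: [19, -12]
COMPARE_OP bool(==) → 19 vs -12 = False. Stack: [False]
POP_JUMP_IF_FALSE → pop False; jump. Stack: []
LOAD_FAST c → push 19. Stack: [19]
LOAD_CONST → push 9. Stack: [19, 9]
BINARY_OP + → 19 + 9 = 28. Stack: [28]
LOAD_CONST → push 8. Stack: [28, 8]
BINARY_OP * → 28 * 8 = 224. Stack: [224]
STORE_FAST q → q=224. Stack: []
LOAD_FAST q → push 224. Stack: [224]
RETURN_VALUE → return 224.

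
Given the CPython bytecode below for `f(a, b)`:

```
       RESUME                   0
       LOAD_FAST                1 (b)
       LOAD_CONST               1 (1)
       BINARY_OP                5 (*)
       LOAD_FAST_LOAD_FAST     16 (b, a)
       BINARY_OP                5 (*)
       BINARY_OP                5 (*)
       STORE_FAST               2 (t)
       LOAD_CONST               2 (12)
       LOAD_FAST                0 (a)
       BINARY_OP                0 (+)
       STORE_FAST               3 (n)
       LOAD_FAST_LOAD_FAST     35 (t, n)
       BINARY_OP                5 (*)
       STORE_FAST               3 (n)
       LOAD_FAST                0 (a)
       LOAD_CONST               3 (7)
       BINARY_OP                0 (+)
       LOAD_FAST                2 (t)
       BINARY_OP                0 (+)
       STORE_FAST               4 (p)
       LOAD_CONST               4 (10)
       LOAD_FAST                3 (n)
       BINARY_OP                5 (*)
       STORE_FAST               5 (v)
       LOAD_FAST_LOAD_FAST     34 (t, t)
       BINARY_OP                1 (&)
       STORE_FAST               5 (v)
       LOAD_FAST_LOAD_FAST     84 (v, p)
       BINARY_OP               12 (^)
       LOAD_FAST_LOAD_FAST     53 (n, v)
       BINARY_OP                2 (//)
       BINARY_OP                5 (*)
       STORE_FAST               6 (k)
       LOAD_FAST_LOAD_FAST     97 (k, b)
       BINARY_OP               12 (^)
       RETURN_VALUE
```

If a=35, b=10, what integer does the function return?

5740

LOAD_FAST b → push 10. Stack: [10]
LOAD_CONST → push 1. Stack: [10, 1]
BINARY_OP * → 10 * 1 = 10. Stack: [10]
LOAD_FAST_LOAD_FAST b,a → push 10,35. Stack: [10, 10, 35]
BINARY_OP * → 10 * 35 = 350. Stack: [10, 350]
BINARY_OP * → 10 * 350 = 3500. Stack: [3500]
STORE_FAST t → t=3500. Stack: []
LOAD_CONST → push 12. Stack: [12]
LOAD_FAST a → push 35. Stack: [12, 35]
BINARY_OP + → 12 + 35 = 47. Stack: [47]
STORE_FAST n → n=47. Stack: []
LOAD_FAST_LOAD_FAST t,n → push 3500,47. Stack: [3500, 47]
BINARY_OP * → 3500 * 47 = 164500. Stack: [164500]
STORE_FAST n → n=164500. Stack: []
LOAD_FAST a → push 35. Stack: [35]
LOAD_CONST → push 7. Stack: [35, 7]
BINARY_OP + → 35 + 7 = 42. Stack: [42]
LOAD_FAST t → push 3500. Stack: [42, 3500]
BINARY_OP + → 42 + 3500 = 3542. Stack: [3542]
STORE_FAST p → p=3542. Stack: []
LOAD_CONST → push 10. Stack: [10]
LOAD_FAST n → push 164500. Stack: [10, 164500]
BINARY_OP * → 10 * 164500 = 1645000. Stack: [1645000]
STORE_FAST v → v=1645000. Stack: []
LOAD_FAST_LOAD_FAST t,t → push 3500,3500. Stack: [3500, 3500]
BINARY_OP & → 3500 & 3500 = 3500. Stack: [3500]
STORE_FAST v → v=3500. Stack: []
LOAD_FAST_LOAD_FAST v,p → push 3500,3542. Stack: [3500, 3542]
BINARY_OP ^ → 3500 ^ 3542 = 122. Stack: [122]
LOAD_FAST_LOAD_FAST n,v → push 164500,3500. Stack: [122, 164500, 3500]
BINARY_OP // → 164500 // 3500 = 47. Stack: [122, 47]
BINARY_OP * → 122 * 47 = 5734. Stack: [5734]
STORE_FAST k → k=5734. Stack: []
LOAD_FAST_LOAD_FAST k,b → push 5734,10. Stack: [5734, 10]
BINARY_OP ^ → 5734 ^ 10 = 5740. Stack: [5740]
RETURN_VALUE → return 5740.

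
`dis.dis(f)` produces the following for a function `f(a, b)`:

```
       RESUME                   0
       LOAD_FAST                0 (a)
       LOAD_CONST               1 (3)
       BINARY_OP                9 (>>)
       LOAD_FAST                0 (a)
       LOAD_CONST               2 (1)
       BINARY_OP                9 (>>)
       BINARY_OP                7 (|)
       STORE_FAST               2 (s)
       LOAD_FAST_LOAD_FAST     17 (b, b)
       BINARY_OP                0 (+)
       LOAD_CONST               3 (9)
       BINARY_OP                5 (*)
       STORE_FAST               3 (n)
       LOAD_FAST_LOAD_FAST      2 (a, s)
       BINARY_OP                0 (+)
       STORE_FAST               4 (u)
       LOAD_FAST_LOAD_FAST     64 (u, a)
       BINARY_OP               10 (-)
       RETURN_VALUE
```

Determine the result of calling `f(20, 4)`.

10

LOAD_FAST a → push 20. Stack: [20]
LOAD_CONST → push 3. Stack: [20, 3]
BINARY_OP >> → 20 >> 3 = 2. Stack: [2]
LOAD_FAST a → push 20. Stack: [2, 20]
LOAD_CONST → push 1. Stack: [2, 20, 1]
BINARY_OP >> → 20 >> 1 = 10. Stack: [2, 10]
BINARY_OP | → 2 | 10 = 10. Stack: [10]
STORE_FAST s → s=10. Stack: []
LOAD_FAST_LOAD_FAST b,b → push 4,4. Stack: [4, 4]
BINARY_OP + → 4 + 4 = 8. Stack: [8]
LOAD_CONST → push 9. Stack: [8, 9]
BINARY_OP * → 8 * 9 = 72. Stack: [72]
STORE_FAST n → n=72. Stack: []
LOAD_FAST_LOAD_FAST a,s → push 20,10. Stack: [20, 10]
BINARY_OP + → 20 + 10 = 30. Stack: [30]
STORE_FAST u → u=30. Stack: []
LOAD_FAST_LOAD_FAST u,a → push 30,20. Stack: [30, 20]
BINARY_OP - → 30 - 20 = 10. Stack: [10]
RETURN_VALUE → return 10.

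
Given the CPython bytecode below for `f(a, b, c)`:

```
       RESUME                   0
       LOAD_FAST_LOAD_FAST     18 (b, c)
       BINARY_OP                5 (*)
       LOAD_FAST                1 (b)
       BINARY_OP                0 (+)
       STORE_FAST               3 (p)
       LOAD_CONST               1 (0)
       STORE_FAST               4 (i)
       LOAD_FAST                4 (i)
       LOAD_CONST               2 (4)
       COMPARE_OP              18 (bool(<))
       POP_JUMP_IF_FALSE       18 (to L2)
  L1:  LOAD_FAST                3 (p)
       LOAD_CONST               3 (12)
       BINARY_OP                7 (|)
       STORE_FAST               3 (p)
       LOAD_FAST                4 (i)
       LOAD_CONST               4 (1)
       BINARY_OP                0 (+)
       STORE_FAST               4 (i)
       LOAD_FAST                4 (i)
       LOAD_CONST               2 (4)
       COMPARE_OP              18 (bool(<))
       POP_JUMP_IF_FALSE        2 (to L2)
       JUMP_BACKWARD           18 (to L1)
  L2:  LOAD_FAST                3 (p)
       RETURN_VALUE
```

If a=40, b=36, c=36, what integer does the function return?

1340

LOAD_FAST_LOAD_FAST b,c → push 36,36. Stack: [36, 36]
BINARY_OP * → 36 * 36 = 1296. Stack: [1296]
LOAD_FAST b → push 36. Stack: [1296, 36]
BINARY_OP + → 1296 + 36 = 1332. Stack: [1332]
STORE_FAST p → p=1332. Stack: []
LOAD_CONST → push 0. Stack: [0]
STORE_FAST i → i=0. Stack: []
LOAD_FAST i → push 0. Stack: [0]
LOAD_CONST → push 4. Stack: [0, 4]
COMPARE_OP bool(<) → 0 vs 4 = True. Stack: [True]
POP_JUMP_IF_FALSE → pop True; no jump. Stack: []
LOAD_FAST p → push 1332. Stack: [1332]
LOAD_CONST → push 12. Stack: [1332, 12]
BINARY_OP | → 1332 | 12 = 1340. Stack: [1340]
STORE_FAST p → p=1340. Stack: []
LOAD_FAST i → push 0. Stack: [0]
LOAD_CONST → push 1. Stack: [0, 1]
BINARY_OP + → 0 + 1 = 1. Stack: [1]
STORE_FAST i → i=1. Stack: []
LOAD_FAST i → push 1. Stack: [1]
LOAD_CONST → push 4. Stack: [1, 4]
COMPARE_OP bool(<) → 1 vs 4 = True. Stack: [True]
POP_JUMP_IF_FALSE → pop True; no jump. Stack: []
LOAD_FAST p → push 1340. Stack: [1340]
LOAD_CONST → push 12. Stack: [1340, 12]
BINARY_OP | → 1340 | 12 = 1340. Stack: [1340]
STORE_FAST p → p=1340. Stack: []
LOAD_FAST i → push 1. Stack: [1]
LOAD_CONST → push 1. Stack: [1, 1]
BINARY_OP + → 1 + 1 = 2. Stack: [2]
STORE_FAST i → i=2. Stack: []
LOAD_FAST i → push 2. Stack: [2]
LOAD_CONST → push 4. Stack: [2, 4]
COMPARE_OP bool(<) → 2 vs 4 = True. Stack: [True]
POP_JUMP_IF_FALSE → pop True; no jump. Stack: []
LOAD_FAST p → push 1340. Stack: [1340]
LOAD_CONST → push 12. Stack: [1340, 12]
BINARY_OP | → 1340 | 12 = 1340. Stack: [1340]
STORE_FAST p → p=1340. Stack: []
LOAD_FAST i → push 2. Stack: [2]
LOAD_CONST → push 1. Stack: [2, 1]
BINARY_OP + → 2 + 1 = 3. Stack: [3]
STORE_FAST i → i=3. Stack: []
LOAD_FAST i → push 3. Stack: [3]
LOAD_CONST → push 4. Stack: [3, 4]
COMPARE_OP bool(<) → 3 vs 4 = True. Stack: [True]
POP_JUMP_IF_FALSE → pop True; no jump. Stack: []
LOAD_FAST p → push 1340. Stack: [1340]
LOAD_CONST → push 12. Stack: [1340, 12]
BINARY_OP | → 1340 | 12 = 1340. Stack: [1340]
STORE_FAST p → p=1340. Stack: []
LOAD_FAST i → push 3. Stack: [3]
LOAD_CONST → push 1. Stack: [3, 1]
BINARY_OP + → 3 + 1 = 4. Stack: [4]
STORE_FAST i → i=4. Stack: []
LOAD_FAST i → push 4. Stack: [4]
LOAD_CONST → push 4. Stack: [4, 4]
COMPARE_OP bool(<) → 4 vs 4 = False. Stack: [False]
POP_JUMP_IF_FALSE → pop False; jump. Stack: []
LOAD_FAST p → push 1340. Stack: [1340]
RETURN_VALUE → return 1340.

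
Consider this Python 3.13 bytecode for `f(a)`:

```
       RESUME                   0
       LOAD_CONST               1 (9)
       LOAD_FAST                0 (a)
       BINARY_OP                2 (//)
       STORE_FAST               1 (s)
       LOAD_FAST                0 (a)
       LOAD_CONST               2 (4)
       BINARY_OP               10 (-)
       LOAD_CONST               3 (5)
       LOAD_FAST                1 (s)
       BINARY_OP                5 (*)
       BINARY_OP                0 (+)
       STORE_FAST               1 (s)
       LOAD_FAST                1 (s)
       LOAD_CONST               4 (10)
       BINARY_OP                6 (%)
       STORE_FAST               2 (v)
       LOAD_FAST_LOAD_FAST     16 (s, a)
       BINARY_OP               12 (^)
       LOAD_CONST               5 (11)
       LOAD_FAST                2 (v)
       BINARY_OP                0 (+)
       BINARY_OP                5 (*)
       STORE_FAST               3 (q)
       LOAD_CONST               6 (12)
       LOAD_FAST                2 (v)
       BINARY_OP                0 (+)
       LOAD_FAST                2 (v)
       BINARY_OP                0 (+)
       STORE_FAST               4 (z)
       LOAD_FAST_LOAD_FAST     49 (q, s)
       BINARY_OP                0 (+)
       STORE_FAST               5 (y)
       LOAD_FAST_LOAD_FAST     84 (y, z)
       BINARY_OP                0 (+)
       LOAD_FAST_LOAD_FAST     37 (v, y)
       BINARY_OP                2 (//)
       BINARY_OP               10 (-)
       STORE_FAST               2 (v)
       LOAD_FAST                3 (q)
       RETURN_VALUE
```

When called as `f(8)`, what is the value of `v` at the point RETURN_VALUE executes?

59

LOAD_CONST → push 9. Stack: [9]
LOAD_FAST a → push 8. Stack: [9, 8]
BINARY_OP // → 9 // 8 = 1. Stack: [1]
STORE_FAST s → s=1. Stack: []
LOAD_FAST a → push 8. Stack: [8]
LOAD_CONST → push 4. Stack: [8, 4]
BINARY_OP - → 8 - 4 = 4. Stack: [4]
LOAD_CONST → push 5. Stack: [4, 5]
LOAD_FAST s → push 1. Stack: [4, 5, 1]
BINARY_OP * → 5 * 1 = 5. Stack: [4, 5]
BINARY_OP + → 4 + 5 = 9. Stack: [9]
STORE_FAST s → s=9. Stack: []
LOAD_FAST s → push 9. Stack: [9]
LOAD_CONST → push 10. Stack: [9, 10]
BINARY_OP % → 9 % 10 = 9. Stack: [9]
STORE_FAST v → v=9. Stack: []
LOAD_FAST_LOAD_FAST s,a → push 9,8. Stack: [9, 8]
BINARY_OP ^ → 9 ^ 8 = 1. Stack: [1]
LOAD_CONST → push 11. Stack: [1, 11]
LOAD_FAST v → push 9. Stack: [1, 11, 9]
BINARY_OP + → 11 + 9 = 20. Stack: [1, 20]
BINARY_OP * → 1 * 20 = 20. Stack: [20]
STORE_FAST q → q=20. Stack: []
LOAD_CONST → push 12. Stack: [12]
LOAD_FAST v → push 9. Stack: [12, 9]
BINARY_OP + → 12 + 9 = 21. Stack: [21]
LOAD_FAST v → push 9. Stack: [21, 9]
BINARY_OP + → 21 + 9 = 30. Stack: [30]
STORE_FAST z → z=30. Stack: []
LOAD_FAST_LOAD_FAST q,s → push 20,9. Stack: [20, 9]
BINARY_OP + → 20 + 9 = 29. Stack: [29]
STORE_FAST y → y=29. Stack: []
LOAD_FAST_LOAD_FAST y,z → push 29,30. Stack: [29, 30]
BINARY_OP + → 29 + 30 = 59. Stack: [59]
LOAD_FAST_LOAD_FAST v,y → push 9,29. Stack: [59, 9, 29]
BINARY_OP // → 9 // 29 = 0. Stack: [59, 0]
BINARY_OP - → 59 - 0 = 59. Stack: [59]
STORE_FAST v → v=59. Stack: []
LOAD_FAST q → push 20. Stack: [20]
RETURN_VALUE → return 20.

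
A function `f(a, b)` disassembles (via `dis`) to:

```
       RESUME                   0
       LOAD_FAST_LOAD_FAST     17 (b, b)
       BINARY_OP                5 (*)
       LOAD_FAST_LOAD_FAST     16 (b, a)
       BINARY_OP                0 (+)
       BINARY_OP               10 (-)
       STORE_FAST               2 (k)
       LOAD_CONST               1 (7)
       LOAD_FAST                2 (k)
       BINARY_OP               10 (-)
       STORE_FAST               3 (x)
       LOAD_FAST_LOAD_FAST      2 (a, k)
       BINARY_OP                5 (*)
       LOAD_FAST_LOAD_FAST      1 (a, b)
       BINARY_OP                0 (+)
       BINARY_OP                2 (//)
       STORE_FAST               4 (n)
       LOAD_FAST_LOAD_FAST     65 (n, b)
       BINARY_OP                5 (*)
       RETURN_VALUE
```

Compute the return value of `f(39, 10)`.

LOAD_FAST_LOAD_FAST b,b → push 10,10. Stack: [10, 10]
BINARY_OP * → 10 * 10 = 100. Stack: [100]
LOAD_FAST_LOAD_FAST b,a → push 10,39. Stack: [100, 10, 39]
BINARY_OP + → 10 + 39 = 49. Stack: [100, 49]
BINARY_OP - → 100 - 49 = 51. Stack: [51]
STORE_FAST k → k=51. Stack: []
LOAD_CONST → push 7. Stack: [7]
LOAD_FAST k → push 51. Stack: [7, 51]
BINARY_OP - → 7 - 51 = -44. Stack: [-44]
STORE_FAST x → x=-44. Stack: []
LOAD_FAST_LOAD_FAST a,k → push 39,51. Stack: [39, 51]
BINARY_OP * → 39 * 51 = 1989. Stack: [1989]
LOAD_FAST_LOAD_FAST a,b → push 39,10. Stack: [1989, 39, 10]
BINARY_OP + → 39 + 10 = 49. Stack: [1989, 49]
BINARY_OP // → 1989 // 49 = 40. Stack: [40]
STORE_FAST n → n=40. Stack: []
LOAD_FAST_LOAD_FAST n,b → push 40,10. Stack: [40, 10]
BINARY_OP * → 40 * 10 = 400. Stack: [400]
RETURN_VALUE → return 400.

400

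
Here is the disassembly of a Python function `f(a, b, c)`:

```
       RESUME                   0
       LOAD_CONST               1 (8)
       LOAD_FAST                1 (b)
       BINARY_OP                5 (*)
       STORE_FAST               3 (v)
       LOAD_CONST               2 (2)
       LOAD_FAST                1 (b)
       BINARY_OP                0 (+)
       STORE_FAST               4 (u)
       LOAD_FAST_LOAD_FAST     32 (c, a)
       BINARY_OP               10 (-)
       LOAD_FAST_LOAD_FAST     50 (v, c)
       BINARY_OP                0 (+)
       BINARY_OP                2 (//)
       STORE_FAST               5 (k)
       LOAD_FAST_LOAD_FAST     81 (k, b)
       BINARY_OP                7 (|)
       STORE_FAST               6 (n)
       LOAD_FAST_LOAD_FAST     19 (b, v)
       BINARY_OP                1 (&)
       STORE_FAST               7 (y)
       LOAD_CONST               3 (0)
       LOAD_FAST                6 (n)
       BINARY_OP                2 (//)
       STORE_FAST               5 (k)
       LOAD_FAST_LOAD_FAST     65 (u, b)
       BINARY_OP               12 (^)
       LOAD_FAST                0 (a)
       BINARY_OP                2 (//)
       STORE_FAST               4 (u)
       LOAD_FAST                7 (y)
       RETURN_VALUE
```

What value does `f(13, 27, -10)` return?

LOAD_CONST → push 8. Stack: [8]
LOAD_FAST b → push 27. Stack: [8, 27]
BINARY_OP * → 8 * 27 = 216. Stack: [216]
STORE_FAST v → v=216. Stack: []
LOAD_CONST → push 2. Stack: [2]
LOAD_FAST b → push 27. Stack: [2, 27]
BINARY_OP + → 2 + 27 = 29. Stack: [29]
STORE_FAST u → u=29. Stack: []
LOAD_FAST_LOAD_FAST c,a → push -10,13. Stack: [-10, 13]
BINARY_OP - → -10 - 13 = -23. Stack: [-23]
LOAD_FAST_LOAD_FAST v,c → push 216,-10. Stack: [-23, 216, -10]
BINARY_OP + → 216 + -10 = 206. Stack: [-23, 206]
BINARY_OP // → -23 // 206 = -1. Stack: [-1]
STORE_FAST k → k=-1. Stack: []
LOAD_FAST_LOAD_FAST k,b → push -1,27. Stack: [-1, 27]
BINARY_OP | → -1 | 27 = -1. Stack: [-1]
STORE_FAST n → n=-1. Stack: []
LOAD_FAST_LOAD_FAST b,v → push 27,216. Stack: [27, 216]
BINARY_OP & → 27 & 216 = 24. Stack: [24]
STORE_FAST y → y=24. Stack: []
LOAD_CONST → push 0. Stack: [0]
LOAD_FAST n → push -1. Stack: [0, -1]
BINARY_OP // → 0 // -1 = 0. Stack: [0]
STORE_FAST k → k=0. Stack: []
LOAD_FAST_LOAD_FAST u,b → push 29,27. Stack: [29, 27]
BINARY_OP ^ → 29 ^ 27 = 6. Stack: [6]
LOAD_FAST a → push 13. Stack: [6, 13]
BINARY_OP // → 6 // 13 = 0. Stack: [0]
STORE_FAST u → u=0. Stack: []
LOAD_FAST y → push 24. Stack: [24]
RETURN_VALUE → return 24.

24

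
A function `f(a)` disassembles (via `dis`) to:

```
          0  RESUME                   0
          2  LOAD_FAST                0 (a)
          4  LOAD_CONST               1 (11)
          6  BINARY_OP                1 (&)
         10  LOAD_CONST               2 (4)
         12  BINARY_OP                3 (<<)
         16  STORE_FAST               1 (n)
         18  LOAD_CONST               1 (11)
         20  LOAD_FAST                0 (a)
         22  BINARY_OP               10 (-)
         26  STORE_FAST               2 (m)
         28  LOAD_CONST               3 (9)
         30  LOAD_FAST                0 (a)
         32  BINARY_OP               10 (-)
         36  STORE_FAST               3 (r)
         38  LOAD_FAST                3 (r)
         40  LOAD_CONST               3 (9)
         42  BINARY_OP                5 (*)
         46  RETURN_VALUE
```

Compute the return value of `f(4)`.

45

LOAD_FAST a → push 4. Stack: [4]
LOAD_CONST → push 11. Stack: [4, 11]
BINARY_OP & → 4 & 11 = 0. Stack: [0]
LOAD_CONST → push 4. Stack: [0, 4]
BINARY_OP << → 0 << 4 = 0. Stack: [0]
STORE_FAST n → n=0. Stack: []
LOAD_CONST → push 11. Stack: [11]
LOAD_FAST a → push 4. Stack: [11, 4]
BINARY_OP - → 11 - 4 = 7. Stack: [7]
STORE_FAST m → m=7. Stack: []
LOAD_CONST → push 9. Stack: [9]
LOAD_FAST a → push 4. Stack: [9, 4]
BINARY_OP - → 9 - 4 = 5. Stack: [5]
STORE_FAST r → r=5. Stack: []
LOAD_FAST r → push 5. Stack: [5]
LOAD_CONST → push 9. Stack: [5, 9]
BINARY_OP * → 5 * 9 = 45. Stack: [45]
RETURN_VALUE → return 45.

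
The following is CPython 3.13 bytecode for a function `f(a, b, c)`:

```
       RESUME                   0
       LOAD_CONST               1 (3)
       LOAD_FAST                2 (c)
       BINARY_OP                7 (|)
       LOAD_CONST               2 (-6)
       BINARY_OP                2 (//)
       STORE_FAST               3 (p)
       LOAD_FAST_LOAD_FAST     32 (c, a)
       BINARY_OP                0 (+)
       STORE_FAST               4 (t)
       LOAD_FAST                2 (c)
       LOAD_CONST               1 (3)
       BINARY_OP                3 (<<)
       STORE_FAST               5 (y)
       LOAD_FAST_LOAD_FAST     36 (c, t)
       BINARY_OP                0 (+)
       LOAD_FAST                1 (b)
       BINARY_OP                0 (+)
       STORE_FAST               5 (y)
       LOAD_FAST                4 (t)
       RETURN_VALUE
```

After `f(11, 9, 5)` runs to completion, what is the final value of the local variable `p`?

LOAD_CONST → push 3. Stack: [3]
LOAD_FAST c → push 5. Stack: [3, 5]
BINARY_OP | → 3 | 5 = 7. Stack: [7]
LOAD_CONST → push -6. Stack: [7, -6]
BINARY_OP // → 7 // -6 = -2. Stack: [-2]
STORE_FAST p → p=-2. Stack: []
LOAD_FAST_LOAD_FAST c,a → push 5,11. Stack: [5, 11]
BINARY_OP + → 5 + 11 = 16. Stack: [16]
STORE_FAST t → t=16. Stack: []
LOAD_FAST c → push 5. Stack: [5]
LOAD_CONST → push 3. Stack: [5, 3]
BINARY_OP << → 5 << 3 = 40. Stack: [40]
STORE_FAST y → y=40. Stack: []
LOAD_FAST_LOAD_FAST c,t → push 5,16. Stack: [5, 16]
BINARY_OP + → 5 + 16 = 21. Stack: [21]
LOAD_FAST b → push 9. Stack: [21, 9]
BINARY_OP + → 21 + 9 = 30. Stack: [30]
STORE_FAST y → y=30. Stack: []
LOAD_FAST t → push 16. Stack: [16]
RETURN_VALUE → return 16.

-2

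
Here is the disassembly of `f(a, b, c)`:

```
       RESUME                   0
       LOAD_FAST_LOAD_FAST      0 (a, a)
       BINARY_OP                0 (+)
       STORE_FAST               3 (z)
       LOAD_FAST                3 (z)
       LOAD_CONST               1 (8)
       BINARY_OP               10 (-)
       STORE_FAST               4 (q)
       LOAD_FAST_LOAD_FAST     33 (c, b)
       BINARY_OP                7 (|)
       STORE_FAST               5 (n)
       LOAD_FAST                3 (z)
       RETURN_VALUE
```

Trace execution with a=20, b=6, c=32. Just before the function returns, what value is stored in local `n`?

38

LOAD_FAST_LOAD_FAST a,a → push 20,20. Stack: [20, 20]
BINARY_OP + → 20 + 20 = 40. Stack: [40]
STORE_FAST z → z=40. Stack: []
LOAD_FAST z → push 40. Stack: [40]
LOAD_CONST → push 8. Stack: [40, 8]
BINARY_OP - → 40 - 8 = 32. Stack: [32]
STORE_FAST q → q=32. Stack: []
LOAD_FAST_LOAD_FAST c,b → push 32,6. Stack: [32, 6]
BINARY_OP | → 32 | 6 = 38. Stack: [38]
STORE_FAST n → n=38. Stack: []
LOAD_FAST z → push 40. Stack: [40]
RETURN_VALUE → return 40.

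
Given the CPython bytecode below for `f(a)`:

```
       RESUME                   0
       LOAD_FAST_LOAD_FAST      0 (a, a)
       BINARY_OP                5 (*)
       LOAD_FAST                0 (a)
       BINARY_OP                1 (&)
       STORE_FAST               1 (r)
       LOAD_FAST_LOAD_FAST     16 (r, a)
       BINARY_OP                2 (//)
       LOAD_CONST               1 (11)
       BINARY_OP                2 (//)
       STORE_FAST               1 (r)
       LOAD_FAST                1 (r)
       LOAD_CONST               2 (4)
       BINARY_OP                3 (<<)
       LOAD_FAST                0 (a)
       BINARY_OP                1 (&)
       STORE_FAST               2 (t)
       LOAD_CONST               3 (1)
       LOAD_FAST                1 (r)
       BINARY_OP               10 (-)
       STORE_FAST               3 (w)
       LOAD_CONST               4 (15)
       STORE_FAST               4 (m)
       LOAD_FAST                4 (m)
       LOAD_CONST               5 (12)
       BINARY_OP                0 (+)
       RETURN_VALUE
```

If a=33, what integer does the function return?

LOAD_FAST_LOAD_FAST a,a → push 33,33. Stack: [33, 33]
BINARY_OP * → 33 * 33 = 1089. Stack: [1089]
LOAD_FAST a → push 33. Stack: [1089, 33]
BINARY_OP & → 1089 & 33 = 1. Stack: [1]
STORE_FAST r → r=1. Stack: []
LOAD_FAST_LOAD_FAST r,a → push 1,33. Stack: [1, 33]
BINARY_OP // → 1 // 33 = 0. Stack: [0]
LOAD_CONST → push 11. Stack: [0, 11]
BINARY_OP // → 0 // 11 = 0. Stack: [0]
STORE_FAST r → r=0. Stack: []
LOAD_FAST r → push 0. Stack: [0]
LOAD_CONST → push 4. Stack: [0, 4]
BINARY_OP << → 0 << 4 = 0. Stack: [0]
LOAD_FAST a → push 33. Stack: [0, 33]
BINARY_OP & → 0 & 33 = 0. Stack: [0]
STORE_FAST t → t=0. Stack: []
LOAD_CONST → push 1. Stack: [1]
LOAD_FAST r → push 0. Stack: [1, 0]
BINARY_OP - → 1 - 0 = 1. Stack: [1]
STORE_FAST w → w=1. Stack: []
LOAD_CONST → push 15. Stack: [15]
STORE_FAST m → m=15. Stack: []
LOAD_FAST m → push 15. Stack: [15]
LOAD_CONST → push 12. Stack: [15, 12]
BINARY_OP + → 15 + 12 = 27. Stack: [27]
RETURN_VALUE → return 27.

27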